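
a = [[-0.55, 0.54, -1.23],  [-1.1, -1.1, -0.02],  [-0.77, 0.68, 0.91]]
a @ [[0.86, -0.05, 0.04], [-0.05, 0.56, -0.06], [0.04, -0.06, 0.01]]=[[-0.55, 0.4, -0.07], [-0.89, -0.56, 0.02], [-0.66, 0.36, -0.06]]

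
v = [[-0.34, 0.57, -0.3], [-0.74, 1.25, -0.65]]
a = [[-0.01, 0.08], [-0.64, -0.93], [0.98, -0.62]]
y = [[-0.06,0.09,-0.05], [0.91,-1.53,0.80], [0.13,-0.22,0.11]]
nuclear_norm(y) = 1.98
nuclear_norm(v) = 1.75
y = a @ v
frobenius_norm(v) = 1.75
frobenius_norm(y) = 1.97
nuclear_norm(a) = 2.29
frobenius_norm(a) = 1.62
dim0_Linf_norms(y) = [0.91, 1.53, 0.8]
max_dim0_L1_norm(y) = 1.84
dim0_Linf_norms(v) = [0.74, 1.25, 0.65]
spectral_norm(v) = 1.75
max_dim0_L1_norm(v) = 1.82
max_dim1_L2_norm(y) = 1.95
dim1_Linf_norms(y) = [0.09, 1.53, 0.22]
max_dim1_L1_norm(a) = 1.6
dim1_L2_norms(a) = [0.08, 1.13, 1.16]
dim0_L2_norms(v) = [0.81, 1.37, 0.72]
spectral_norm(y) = 1.97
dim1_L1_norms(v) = [1.21, 2.64]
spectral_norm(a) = 1.17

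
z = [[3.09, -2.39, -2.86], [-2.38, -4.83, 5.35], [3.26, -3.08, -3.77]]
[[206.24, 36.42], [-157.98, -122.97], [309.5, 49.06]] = z @ [[-49.99, -0.81],[-42.77, 5.60],[-90.38, -18.29]]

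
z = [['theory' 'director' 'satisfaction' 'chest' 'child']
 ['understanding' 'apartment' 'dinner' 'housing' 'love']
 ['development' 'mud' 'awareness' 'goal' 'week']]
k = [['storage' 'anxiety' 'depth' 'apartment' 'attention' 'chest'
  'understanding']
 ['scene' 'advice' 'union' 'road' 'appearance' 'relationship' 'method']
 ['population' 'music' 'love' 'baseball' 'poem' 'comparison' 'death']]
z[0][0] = 'theory'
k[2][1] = 'music'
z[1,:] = ['understanding', 'apartment', 'dinner', 'housing', 'love']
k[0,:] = ['storage', 'anxiety', 'depth', 'apartment', 'attention', 'chest', 'understanding']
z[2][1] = 'mud'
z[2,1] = 'mud'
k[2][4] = 'poem'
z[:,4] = ['child', 'love', 'week']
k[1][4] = 'appearance'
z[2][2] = 'awareness'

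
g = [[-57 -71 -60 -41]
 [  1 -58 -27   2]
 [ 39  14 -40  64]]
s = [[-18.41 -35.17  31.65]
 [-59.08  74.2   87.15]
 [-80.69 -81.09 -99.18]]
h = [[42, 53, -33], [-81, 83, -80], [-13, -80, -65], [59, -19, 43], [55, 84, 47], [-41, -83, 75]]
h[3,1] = -19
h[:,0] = [42, -81, -13, 59, 55, -41]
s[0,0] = -18.41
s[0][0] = -18.41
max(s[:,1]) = 74.2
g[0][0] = -57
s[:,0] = [-18.41, -59.08, -80.69]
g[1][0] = 1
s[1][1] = 74.2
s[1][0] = -59.08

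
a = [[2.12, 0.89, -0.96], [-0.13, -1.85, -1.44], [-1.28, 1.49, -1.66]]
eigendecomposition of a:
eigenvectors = [[(0.96+0j), (-0.19+0.08j), -0.19-0.08j], [(0.06+0j), (-0.04-0.67j), -0.04+0.67j], [-0.28+0.00j, (-0.71+0j), -0.71-0.00j]]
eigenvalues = [(2.45+0j), (-1.92+1.55j), (-1.92-1.55j)]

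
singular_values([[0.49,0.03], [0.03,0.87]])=[0.87, 0.49]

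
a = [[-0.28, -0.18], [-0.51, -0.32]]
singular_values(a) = [0.69, 0.0]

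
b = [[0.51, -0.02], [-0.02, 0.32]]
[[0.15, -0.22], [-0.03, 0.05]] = b @ [[0.30,  -0.42], [-0.08,  0.12]]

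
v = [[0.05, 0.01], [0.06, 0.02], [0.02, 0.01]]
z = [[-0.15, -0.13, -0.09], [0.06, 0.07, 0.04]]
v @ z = [[-0.01, -0.01, -0.00],[-0.01, -0.01, -0.0],[-0.00, -0.0, -0.0]]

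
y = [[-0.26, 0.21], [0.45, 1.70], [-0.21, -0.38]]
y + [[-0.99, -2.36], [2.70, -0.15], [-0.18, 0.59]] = [[-1.25, -2.15], [3.15, 1.55], [-0.39, 0.21]]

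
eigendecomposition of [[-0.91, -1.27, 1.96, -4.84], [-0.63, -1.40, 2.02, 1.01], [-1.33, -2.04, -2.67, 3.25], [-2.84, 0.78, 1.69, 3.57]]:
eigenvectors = [[-0.49+0.00j,-0.92+0.00j,(0.7+0j),(0.7-0j)],  [0.23+0.00j,(-0.02+0j),0.31-0.30j,0.31+0.30j],  [0.31+0.00j,-0.08+0.00j,(0.23+0.46j),0.23-0.46j],  [(0.78+0j),-0.39+0.00j,(0.23-0.02j),(0.23+0.02j)]]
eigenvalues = [(6.22+0j), (-2.8+0j), (-2.42+1.92j), (-2.42-1.92j)]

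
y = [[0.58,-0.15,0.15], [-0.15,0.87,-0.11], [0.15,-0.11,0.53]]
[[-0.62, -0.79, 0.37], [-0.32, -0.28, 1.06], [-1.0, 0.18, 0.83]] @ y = [[-0.19, -0.64, 0.19], [0.02, -0.31, 0.54], [-0.48, 0.22, 0.27]]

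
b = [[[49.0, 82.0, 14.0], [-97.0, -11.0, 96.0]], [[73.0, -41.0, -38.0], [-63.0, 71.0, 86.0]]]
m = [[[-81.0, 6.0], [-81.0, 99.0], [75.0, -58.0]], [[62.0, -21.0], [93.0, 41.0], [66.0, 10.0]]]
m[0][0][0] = -81.0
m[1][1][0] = 93.0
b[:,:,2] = [[14.0, 96.0], [-38.0, 86.0]]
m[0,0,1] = 6.0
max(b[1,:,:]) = 86.0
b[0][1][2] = 96.0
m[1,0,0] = 62.0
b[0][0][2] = 14.0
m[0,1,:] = [-81.0, 99.0]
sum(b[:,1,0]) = -160.0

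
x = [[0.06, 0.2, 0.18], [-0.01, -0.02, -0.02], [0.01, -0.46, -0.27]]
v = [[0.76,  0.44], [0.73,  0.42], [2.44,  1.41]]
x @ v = [[0.63, 0.36], [-0.07, -0.04], [-0.99, -0.57]]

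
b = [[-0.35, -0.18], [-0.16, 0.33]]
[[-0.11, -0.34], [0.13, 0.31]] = b@[[0.08, 0.4], [0.44, 1.13]]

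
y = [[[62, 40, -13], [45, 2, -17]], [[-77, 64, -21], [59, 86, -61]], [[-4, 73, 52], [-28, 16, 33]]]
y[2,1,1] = 16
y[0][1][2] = -17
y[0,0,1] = 40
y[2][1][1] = 16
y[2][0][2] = 52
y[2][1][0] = -28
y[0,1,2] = -17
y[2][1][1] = 16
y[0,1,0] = 45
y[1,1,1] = 86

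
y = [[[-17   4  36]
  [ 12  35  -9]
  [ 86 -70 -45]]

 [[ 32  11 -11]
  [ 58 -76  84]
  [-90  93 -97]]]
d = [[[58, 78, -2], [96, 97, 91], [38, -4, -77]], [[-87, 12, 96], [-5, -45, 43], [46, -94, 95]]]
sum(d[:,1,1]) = 52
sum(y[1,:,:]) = 4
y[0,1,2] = -9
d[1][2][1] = -94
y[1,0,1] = 11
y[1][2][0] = -90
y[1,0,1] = 11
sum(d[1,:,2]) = 234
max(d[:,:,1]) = 97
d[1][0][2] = 96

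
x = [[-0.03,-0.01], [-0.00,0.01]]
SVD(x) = [[0.99, 0.11],[-0.11, 0.99]] @ diag([0.03179586801558726, 0.009435188240589353]) @ [[-0.94, -0.35],[-0.35, 0.94]]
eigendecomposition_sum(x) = [[-0.03,-0.01],[-0.0,-0.0]] + [[0.00, -0.0], [0.00, 0.01]]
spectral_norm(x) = 0.03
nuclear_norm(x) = 0.04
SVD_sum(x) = [[-0.03, -0.01], [0.00, 0.0]] + [[-0.0, 0.00], [-0.00, 0.01]]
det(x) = -0.00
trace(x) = -0.02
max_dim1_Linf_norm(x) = 0.03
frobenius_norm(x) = 0.03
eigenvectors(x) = [[1.00, -0.24], [0.0, 0.97]]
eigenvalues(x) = [-0.03, 0.01]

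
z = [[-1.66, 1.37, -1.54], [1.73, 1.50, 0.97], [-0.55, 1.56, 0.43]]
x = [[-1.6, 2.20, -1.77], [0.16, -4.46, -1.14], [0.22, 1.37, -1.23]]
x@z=[[7.44, -1.65, 3.84],[-7.35, -8.25, -5.06],[2.68, 0.44, 0.46]]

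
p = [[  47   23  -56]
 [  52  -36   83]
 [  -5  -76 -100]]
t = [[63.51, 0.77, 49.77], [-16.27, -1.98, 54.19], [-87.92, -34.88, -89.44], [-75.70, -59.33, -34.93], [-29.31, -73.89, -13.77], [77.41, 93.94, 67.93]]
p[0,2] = -56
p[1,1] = -36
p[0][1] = 23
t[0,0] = 63.51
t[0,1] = 0.77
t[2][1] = -34.88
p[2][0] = -5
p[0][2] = -56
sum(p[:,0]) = 94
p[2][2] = -100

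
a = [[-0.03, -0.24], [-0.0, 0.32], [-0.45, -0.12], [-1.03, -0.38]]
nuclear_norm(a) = 1.57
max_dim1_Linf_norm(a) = 1.03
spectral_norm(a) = 1.20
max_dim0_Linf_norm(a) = 1.03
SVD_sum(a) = [[-0.11, -0.04], [0.11, 0.04], [-0.43, -0.17], [-1.02, -0.41]] + [[0.08, -0.2], [-0.11, 0.28], [-0.02, 0.05], [-0.01, 0.03]]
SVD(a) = [[-0.10, 0.57],[0.10, -0.8],[-0.38, -0.15],[-0.91, -0.08]] @ diag([1.2025083670225212, 0.3702345570592107]) @ [[0.93, 0.37], [0.37, -0.93]]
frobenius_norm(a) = 1.26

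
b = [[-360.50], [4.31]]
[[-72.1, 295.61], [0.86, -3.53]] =b@[[0.20, -0.82]]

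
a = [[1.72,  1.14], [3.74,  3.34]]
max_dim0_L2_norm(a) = 4.12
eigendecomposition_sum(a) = [[0.21,-0.08], [-0.26,0.10]] + [[1.51,1.22], [4.00,3.24]]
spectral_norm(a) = 5.42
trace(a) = 5.06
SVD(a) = [[-0.38,-0.93], [-0.93,0.38]] @ diag([5.415384420376626, 0.2735170553038947]) @ [[-0.76, -0.65], [-0.65, 0.76]]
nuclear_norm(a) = 5.69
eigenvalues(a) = [0.31, 4.75]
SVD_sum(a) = [[1.56, 1.33],  [3.81, 3.26]] + [[0.16,-0.19], [-0.07,0.08]]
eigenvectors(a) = [[-0.63, -0.35], [0.78, -0.94]]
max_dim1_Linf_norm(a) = 3.74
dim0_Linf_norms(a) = [3.74, 3.34]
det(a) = 1.48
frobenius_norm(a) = 5.42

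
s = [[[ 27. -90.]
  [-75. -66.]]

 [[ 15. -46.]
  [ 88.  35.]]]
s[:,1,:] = [[-75.0, -66.0], [88.0, 35.0]]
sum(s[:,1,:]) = -18.0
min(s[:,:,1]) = -90.0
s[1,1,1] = 35.0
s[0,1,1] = -66.0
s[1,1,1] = 35.0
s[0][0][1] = -90.0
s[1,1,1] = 35.0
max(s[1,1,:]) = 88.0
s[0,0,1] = -90.0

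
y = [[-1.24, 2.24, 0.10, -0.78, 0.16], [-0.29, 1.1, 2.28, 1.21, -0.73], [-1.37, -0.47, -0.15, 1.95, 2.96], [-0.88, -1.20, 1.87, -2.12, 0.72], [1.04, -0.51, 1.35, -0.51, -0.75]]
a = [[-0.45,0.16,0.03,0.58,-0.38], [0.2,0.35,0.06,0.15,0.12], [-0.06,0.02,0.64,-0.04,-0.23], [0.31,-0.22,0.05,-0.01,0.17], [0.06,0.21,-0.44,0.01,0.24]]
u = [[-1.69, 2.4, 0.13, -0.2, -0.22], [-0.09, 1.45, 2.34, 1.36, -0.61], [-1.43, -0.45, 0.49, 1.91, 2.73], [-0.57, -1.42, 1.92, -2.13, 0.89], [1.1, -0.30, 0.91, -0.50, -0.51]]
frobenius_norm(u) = 6.79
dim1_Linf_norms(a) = [0.58, 0.35, 0.64, 0.31, 0.44]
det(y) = 54.26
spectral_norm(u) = 3.98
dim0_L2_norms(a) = [0.59, 0.49, 0.78, 0.6, 0.55]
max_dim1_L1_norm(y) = 6.9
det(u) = 39.52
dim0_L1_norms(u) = [4.88, 6.02, 5.79, 6.1, 4.96]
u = a + y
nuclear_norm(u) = 13.71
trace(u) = -2.39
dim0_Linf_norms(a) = [0.45, 0.35, 0.64, 0.58, 0.38]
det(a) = -0.00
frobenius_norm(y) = 6.71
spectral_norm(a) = 0.96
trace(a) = 0.77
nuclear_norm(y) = 13.71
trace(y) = -3.16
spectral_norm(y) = 4.11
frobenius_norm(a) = 1.36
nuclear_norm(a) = 2.55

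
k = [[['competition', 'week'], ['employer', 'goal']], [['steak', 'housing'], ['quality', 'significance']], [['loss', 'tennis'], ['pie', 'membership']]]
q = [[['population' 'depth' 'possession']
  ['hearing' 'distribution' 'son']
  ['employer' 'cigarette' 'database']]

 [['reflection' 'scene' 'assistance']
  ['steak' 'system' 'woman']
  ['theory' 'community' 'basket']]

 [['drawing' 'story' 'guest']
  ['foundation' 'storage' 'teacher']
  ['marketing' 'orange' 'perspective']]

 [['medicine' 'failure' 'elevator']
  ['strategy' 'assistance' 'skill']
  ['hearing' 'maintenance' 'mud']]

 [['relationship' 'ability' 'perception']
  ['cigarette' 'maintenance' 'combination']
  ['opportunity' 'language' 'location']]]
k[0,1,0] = 'employer'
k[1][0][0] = 'steak'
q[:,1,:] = [['hearing', 'distribution', 'son'], ['steak', 'system', 'woman'], ['foundation', 'storage', 'teacher'], ['strategy', 'assistance', 'skill'], ['cigarette', 'maintenance', 'combination']]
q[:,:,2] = [['possession', 'son', 'database'], ['assistance', 'woman', 'basket'], ['guest', 'teacher', 'perspective'], ['elevator', 'skill', 'mud'], ['perception', 'combination', 'location']]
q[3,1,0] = 'strategy'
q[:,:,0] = [['population', 'hearing', 'employer'], ['reflection', 'steak', 'theory'], ['drawing', 'foundation', 'marketing'], ['medicine', 'strategy', 'hearing'], ['relationship', 'cigarette', 'opportunity']]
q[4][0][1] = 'ability'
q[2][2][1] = 'orange'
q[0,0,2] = 'possession'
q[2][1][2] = 'teacher'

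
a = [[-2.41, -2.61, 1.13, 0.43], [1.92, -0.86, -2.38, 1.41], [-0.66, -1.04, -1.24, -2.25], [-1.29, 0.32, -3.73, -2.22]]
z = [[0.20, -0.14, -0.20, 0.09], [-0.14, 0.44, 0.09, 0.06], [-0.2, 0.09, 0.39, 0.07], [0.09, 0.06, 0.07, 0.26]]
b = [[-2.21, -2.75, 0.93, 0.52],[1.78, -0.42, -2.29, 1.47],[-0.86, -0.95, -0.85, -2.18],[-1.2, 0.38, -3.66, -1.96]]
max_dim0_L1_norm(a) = 8.48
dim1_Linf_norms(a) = [2.61, 2.38, 2.25, 3.73]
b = z + a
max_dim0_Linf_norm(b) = 3.66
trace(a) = -6.73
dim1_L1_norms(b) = [6.41, 5.96, 4.84, 7.2]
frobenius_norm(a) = 7.41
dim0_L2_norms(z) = [0.33, 0.47, 0.45, 0.29]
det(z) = 0.00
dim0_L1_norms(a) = [6.28, 4.83, 8.48, 6.31]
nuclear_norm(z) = 1.29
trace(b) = -5.44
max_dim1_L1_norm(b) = 7.2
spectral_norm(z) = 0.64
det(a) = -80.35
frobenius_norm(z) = 0.79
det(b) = -63.62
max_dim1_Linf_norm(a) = 3.73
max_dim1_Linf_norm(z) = 0.44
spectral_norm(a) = 5.21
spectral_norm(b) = 4.87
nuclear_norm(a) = 13.59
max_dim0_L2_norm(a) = 4.73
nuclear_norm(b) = 12.97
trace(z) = 1.29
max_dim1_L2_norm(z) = 0.47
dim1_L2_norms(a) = [3.75, 3.48, 2.85, 4.54]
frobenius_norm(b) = 7.09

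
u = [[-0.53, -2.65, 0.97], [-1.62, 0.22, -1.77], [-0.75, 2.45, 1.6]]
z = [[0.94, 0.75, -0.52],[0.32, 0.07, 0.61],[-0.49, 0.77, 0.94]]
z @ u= [[-1.32, -3.6, -1.25], [-0.74, 0.66, 1.16], [-1.69, 3.77, -0.33]]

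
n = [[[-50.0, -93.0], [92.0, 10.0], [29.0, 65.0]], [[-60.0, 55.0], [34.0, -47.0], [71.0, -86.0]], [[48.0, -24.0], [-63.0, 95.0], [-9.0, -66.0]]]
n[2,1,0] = -63.0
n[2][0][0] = 48.0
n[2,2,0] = -9.0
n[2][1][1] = 95.0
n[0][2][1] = 65.0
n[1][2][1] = -86.0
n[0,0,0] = -50.0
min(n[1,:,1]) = -86.0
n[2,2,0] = -9.0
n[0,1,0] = 92.0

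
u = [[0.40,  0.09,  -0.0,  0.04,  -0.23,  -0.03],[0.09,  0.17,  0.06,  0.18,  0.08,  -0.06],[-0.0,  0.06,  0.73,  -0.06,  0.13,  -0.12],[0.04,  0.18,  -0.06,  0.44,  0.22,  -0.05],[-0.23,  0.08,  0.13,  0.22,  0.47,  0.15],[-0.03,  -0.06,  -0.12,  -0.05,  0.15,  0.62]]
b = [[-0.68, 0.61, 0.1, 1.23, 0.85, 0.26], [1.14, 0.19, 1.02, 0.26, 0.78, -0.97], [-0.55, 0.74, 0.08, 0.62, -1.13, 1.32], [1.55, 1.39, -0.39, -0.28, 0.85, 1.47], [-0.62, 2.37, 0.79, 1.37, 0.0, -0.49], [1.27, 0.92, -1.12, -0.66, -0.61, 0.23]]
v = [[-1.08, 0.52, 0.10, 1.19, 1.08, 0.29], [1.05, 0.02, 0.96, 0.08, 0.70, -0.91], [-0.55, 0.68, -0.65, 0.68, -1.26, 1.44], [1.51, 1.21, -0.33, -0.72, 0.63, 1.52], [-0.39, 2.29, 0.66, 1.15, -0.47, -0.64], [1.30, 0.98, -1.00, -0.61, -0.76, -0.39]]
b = v + u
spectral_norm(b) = 3.44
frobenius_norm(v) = 5.69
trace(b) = -0.46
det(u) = 0.00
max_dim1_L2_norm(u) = 0.76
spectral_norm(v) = 3.17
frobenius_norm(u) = 1.40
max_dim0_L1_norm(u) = 1.28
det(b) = -20.69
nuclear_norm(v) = 12.45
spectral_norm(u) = 0.84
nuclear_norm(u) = 2.83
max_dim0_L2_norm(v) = 2.9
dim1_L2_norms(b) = [1.77, 2.0, 2.06, 2.73, 2.96, 2.14]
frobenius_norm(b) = 5.67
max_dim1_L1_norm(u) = 1.28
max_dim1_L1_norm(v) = 5.92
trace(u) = 2.83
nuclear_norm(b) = 12.24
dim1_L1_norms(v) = [4.26, 3.72, 5.26, 5.92, 5.6, 5.04]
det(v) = -24.64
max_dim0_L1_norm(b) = 6.22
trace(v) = -3.29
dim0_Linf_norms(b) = [1.55, 2.37, 1.12, 1.37, 1.13, 1.47]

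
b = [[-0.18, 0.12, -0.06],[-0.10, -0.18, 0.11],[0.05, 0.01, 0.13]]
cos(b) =[[0.99, 0.02, -0.01], [-0.02, 0.99, -0.0], [0.0, -0.00, 0.99]]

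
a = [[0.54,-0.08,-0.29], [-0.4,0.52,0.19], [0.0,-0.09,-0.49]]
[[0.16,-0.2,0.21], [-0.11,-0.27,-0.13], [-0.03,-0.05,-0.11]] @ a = [[0.17, -0.14, -0.19], [0.05, -0.12, 0.04], [0.00, -0.01, 0.05]]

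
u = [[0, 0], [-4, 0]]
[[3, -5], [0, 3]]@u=[[20, 0], [-12, 0]]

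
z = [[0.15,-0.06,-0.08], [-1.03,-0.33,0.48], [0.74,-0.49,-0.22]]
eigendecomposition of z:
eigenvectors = [[-0.34+0.00j,0.13+0.07j,0.13-0.07j], [(-0.32+0j),0.08-0.57j,(0.08+0.57j)], [(-0.88+0j),0.81+0.00j,(0.81-0j)]]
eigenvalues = [(-0.11+0j), (-0.14+0.41j), (-0.14-0.41j)]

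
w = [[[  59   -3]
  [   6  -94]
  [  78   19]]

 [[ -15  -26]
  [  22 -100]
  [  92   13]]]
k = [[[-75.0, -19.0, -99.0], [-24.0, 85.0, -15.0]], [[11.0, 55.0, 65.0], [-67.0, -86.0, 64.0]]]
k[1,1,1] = -86.0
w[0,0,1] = -3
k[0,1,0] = -24.0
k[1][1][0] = -67.0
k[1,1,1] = -86.0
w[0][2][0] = 78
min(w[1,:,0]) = -15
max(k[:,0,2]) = 65.0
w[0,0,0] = 59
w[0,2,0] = 78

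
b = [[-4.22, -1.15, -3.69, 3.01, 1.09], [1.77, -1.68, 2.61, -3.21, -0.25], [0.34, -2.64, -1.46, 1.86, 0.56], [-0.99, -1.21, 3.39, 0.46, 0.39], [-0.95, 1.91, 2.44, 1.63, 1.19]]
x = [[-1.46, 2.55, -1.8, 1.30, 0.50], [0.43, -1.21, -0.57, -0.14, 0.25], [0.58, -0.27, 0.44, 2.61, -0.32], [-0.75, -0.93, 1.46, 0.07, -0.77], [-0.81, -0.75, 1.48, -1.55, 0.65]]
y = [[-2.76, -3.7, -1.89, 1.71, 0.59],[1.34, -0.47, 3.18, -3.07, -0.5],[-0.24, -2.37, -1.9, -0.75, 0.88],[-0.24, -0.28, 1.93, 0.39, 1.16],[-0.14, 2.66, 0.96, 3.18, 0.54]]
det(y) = 31.66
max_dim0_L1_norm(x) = 5.75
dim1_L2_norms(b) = [6.56, 4.81, 3.6, 3.78, 3.82]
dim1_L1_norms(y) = [10.65, 8.56, 6.14, 4.0, 7.48]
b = x + y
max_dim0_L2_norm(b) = 6.32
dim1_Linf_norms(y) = [3.7, 3.18, 2.37, 1.93, 3.18]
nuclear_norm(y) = 16.58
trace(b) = -5.71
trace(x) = -1.51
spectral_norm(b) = 8.07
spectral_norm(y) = 6.64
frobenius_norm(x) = 5.81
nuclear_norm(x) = 11.17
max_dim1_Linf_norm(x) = 2.61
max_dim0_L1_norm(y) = 9.86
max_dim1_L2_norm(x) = 3.72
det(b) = -217.47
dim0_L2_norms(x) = [1.97, 3.08, 2.84, 3.31, 1.2]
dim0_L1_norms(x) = [4.03, 5.71, 5.75, 5.67, 2.49]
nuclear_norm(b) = 19.53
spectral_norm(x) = 4.35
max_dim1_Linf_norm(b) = 4.22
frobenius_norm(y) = 9.18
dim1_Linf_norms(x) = [2.55, 1.21, 2.61, 1.46, 1.55]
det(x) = -20.39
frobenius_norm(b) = 10.39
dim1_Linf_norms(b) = [4.22, 3.21, 2.64, 3.39, 2.44]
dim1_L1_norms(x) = [7.61, 2.6, 4.22, 3.98, 5.24]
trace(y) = -4.20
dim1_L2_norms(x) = [3.72, 1.43, 2.74, 2.04, 2.5]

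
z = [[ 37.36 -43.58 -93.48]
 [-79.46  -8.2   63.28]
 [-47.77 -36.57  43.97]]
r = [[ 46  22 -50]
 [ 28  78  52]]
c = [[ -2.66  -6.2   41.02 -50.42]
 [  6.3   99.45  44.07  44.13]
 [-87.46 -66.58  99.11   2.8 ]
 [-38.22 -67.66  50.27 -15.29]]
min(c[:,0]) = -87.46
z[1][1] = -8.2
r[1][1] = 78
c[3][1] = -67.66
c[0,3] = -50.42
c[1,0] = 6.3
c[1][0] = 6.3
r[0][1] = 22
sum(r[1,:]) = 158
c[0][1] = -6.2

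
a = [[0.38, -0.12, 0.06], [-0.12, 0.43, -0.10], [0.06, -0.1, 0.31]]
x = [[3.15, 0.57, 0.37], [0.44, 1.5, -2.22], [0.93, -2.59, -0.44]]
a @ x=[[1.2, -0.12, 0.38], [-0.28, 0.84, -0.96], [0.43, -0.92, 0.11]]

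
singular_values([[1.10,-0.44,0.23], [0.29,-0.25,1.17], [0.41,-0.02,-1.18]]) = [1.7, 1.28, 0.0]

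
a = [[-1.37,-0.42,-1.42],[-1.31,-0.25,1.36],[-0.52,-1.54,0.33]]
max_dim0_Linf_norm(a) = 1.54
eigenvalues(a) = [(-2.15+0j), (0.43+1.51j), (0.43-1.51j)]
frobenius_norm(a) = 3.23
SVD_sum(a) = [[-0.93, -0.66, 0.16], [-1.12, -0.8, 0.19], [-1.09, -0.77, 0.18]] + [[-0.26,-0.02,-1.6], [0.18,0.02,1.12], [0.03,0.0,0.22]] + [[-0.18, 0.26, 0.03], [-0.37, 0.53, 0.05], [0.53, -0.77, -0.07]]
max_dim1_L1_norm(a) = 3.21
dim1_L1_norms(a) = [3.21, 2.92, 2.39]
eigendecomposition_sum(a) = [[(-1.64+0j),(-0.78+0j),-0.51+0.00j],  [(-0.61+0j),-0.29+0.00j,(-0.19+0j)],  [-0.72+0.00j,-0.34+0.00j,(-0.23+0j)]] + [[(0.13+0.16j), 0.18-0.35j, (-0.45-0.06j)],  [-0.35-0.13j, (0.02+0.7j), (0.78-0.29j)],  [0.10-0.30j, -0.60+0.04j, (0.28+0.65j)]] + [[(0.13-0.16j), (0.18+0.35j), -0.45+0.06j], [(-0.35+0.13j), 0.02-0.70j, (0.78+0.29j)], [(0.1+0.3j), (-0.6-0.04j), (0.28-0.65j)]]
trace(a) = -1.29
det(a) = -5.32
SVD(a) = [[0.51, -0.81, -0.27], [0.62, 0.57, -0.54], [0.60, 0.11, 0.79]] @ diag([2.252333672060199, 1.992484005378899, 1.1856645891705988]) @ [[-0.81, -0.57, 0.14], [0.16, 0.01, 0.99], [0.57, -0.82, -0.08]]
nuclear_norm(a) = 5.43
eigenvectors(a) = [[(-0.87+0j), (0.34+0.19j), (0.34-0.19j)], [(-0.32+0j), (-0.7+0j), -0.70-0.00j], [-0.38+0.00j, (-0.02-0.6j), -0.02+0.60j]]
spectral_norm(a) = 2.25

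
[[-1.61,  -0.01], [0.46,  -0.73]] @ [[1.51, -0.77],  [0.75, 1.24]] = [[-2.44, 1.23], [0.15, -1.26]]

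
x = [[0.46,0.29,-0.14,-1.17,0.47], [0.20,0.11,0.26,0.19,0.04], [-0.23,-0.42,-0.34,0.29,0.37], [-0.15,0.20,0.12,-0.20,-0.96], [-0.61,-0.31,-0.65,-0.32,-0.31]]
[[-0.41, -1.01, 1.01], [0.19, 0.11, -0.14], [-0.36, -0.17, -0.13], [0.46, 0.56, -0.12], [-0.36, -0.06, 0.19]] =x@[[0.39, -0.51, 0.15], [0.39, 0.01, 0.63], [0.06, 0.61, -0.62], [0.38, 0.39, -0.47], [-0.53, -0.51, 0.25]]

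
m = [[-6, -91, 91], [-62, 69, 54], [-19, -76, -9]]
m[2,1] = -76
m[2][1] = -76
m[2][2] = -9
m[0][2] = 91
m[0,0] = -6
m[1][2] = 54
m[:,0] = [-6, -62, -19]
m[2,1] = -76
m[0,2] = 91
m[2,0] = -19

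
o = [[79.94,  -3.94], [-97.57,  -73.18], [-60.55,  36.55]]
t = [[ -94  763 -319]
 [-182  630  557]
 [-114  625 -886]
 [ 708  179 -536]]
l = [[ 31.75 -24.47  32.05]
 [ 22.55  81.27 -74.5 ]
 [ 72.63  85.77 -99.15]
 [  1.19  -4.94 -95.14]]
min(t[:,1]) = 179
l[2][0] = 72.63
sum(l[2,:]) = 59.24999999999997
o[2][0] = -60.55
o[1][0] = -97.57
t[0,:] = [-94, 763, -319]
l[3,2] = -95.14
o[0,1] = -3.94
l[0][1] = -24.47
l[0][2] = 32.05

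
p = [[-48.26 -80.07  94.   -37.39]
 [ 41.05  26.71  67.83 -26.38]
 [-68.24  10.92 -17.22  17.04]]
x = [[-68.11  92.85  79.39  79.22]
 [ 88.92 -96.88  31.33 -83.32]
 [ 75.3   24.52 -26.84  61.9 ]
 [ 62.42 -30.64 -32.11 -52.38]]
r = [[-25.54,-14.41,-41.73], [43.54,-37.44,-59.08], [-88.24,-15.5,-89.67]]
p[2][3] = 17.04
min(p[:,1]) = -80.07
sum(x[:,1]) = -10.150000000000002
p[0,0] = -48.26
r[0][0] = -25.54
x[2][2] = -26.84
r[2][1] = -15.5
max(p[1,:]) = 67.83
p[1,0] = 41.05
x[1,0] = 88.92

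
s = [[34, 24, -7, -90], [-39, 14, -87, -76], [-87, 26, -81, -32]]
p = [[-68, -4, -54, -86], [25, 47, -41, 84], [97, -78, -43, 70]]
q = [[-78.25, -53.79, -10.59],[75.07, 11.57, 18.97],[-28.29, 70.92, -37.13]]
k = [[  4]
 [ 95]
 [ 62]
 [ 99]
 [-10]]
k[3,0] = 99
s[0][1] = 24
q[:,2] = [-10.59, 18.97, -37.13]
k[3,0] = 99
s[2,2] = -81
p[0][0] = -68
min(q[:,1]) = -53.79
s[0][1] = 24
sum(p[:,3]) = 68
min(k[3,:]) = 99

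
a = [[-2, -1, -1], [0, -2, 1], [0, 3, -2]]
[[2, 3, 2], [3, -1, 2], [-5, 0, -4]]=a @ [[-1, -4, -2], [-1, 2, 0], [1, 3, 2]]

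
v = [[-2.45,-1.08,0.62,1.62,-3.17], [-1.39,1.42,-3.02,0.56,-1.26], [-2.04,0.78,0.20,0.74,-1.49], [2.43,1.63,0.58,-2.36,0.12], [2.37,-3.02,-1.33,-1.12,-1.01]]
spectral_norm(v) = 6.27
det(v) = 52.37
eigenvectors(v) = [[(-0.25+0.4j), -0.25-0.40j, (-0.58+0j), 0.31+0.00j, (-0.28+0j)], [-0.35-0.28j, -0.35+0.28j, -0.33+0.00j, 0.18+0.00j, -0.17+0.00j], [(-0.39+0.13j), -0.39-0.13j, -0.08+0.00j, 0.15+0.00j, -0.14+0.00j], [-0.18+0.29j, (-0.18-0.29j), (-0.67+0j), -0.85+0.00j, 0.86+0.00j], [0.54+0.00j, 0.54-0.00j, 0.31+0.00j, (-0.35+0j), (0.37+0j)]]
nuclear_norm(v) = 16.75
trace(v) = -4.20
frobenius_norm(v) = 8.72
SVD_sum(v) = [[-2.97, 0.17, -0.27, 1.87, -1.75], [-1.62, 0.09, -0.15, 1.02, -0.95], [-1.94, 0.11, -0.18, 1.22, -1.14], [2.25, -0.13, 0.21, -1.41, 1.32], [1.45, -0.08, 0.13, -0.91, 0.85]] + [[0.36,-1.40,-0.30,0.02,-0.68], [-0.1,0.37,0.08,-0.01,0.18], [-0.12,0.45,0.10,-0.01,0.22], [-0.23,0.91,0.19,-0.01,0.44], [0.84,-3.25,-0.7,0.05,-1.58]] + [[-0.09, -0.26, 0.78, 0.14, 0.15], [0.32, 0.98, -2.92, -0.53, -0.56], [-0.0, -0.00, 0.01, 0.0, 0.00], [0.06, 0.18, -0.53, -0.1, -0.10], [0.09, 0.27, -0.82, -0.15, -0.16]] + [[0.19,0.38,0.41,-0.49,-0.88], [-0.02,-0.04,-0.04,0.05,0.08], [0.13,0.26,0.28,-0.33,-0.60], [0.34,0.67,0.71,-0.85,-1.54], [0.03,0.06,0.06,-0.07,-0.13]] + [[0.06, 0.02, 0.00, 0.07, -0.02], [0.02, 0.01, 0.0, 0.03, -0.01], [-0.11, -0.04, -0.01, -0.14, 0.03], [0.02, 0.01, 0.0, 0.02, -0.00], [-0.03, -0.01, -0.0, -0.04, 0.01]]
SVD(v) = [[-0.63, -0.38, -0.25, 0.47, -0.43], [-0.34, 0.1, 0.92, -0.04, -0.16], [-0.41, 0.12, -0.00, 0.32, 0.84], [0.48, 0.24, 0.17, 0.82, -0.12], [0.31, -0.88, 0.26, 0.07, 0.25]] @ diag([6.266717132753415, 4.2998655300884305, 3.4690126815779965, 2.4883689520731997, 0.2251305723825955]) @ [[0.76,-0.04,0.07,-0.48,0.44], [-0.22,0.86,0.19,-0.01,0.42], [0.10,0.31,-0.91,-0.17,-0.18], [0.17,0.33,0.35,-0.42,-0.75], [-0.59,-0.24,-0.04,-0.76,0.17]]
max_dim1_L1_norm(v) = 8.94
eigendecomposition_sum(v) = [[-0.63+0.43j,(0.16-1.21j),1.41+0.75j,0.17+0.08j,(-0.27-0.13j)], [(-0.34-0.64j),(1.13+0.28j),(-0.86+1.25j),-0.10+0.16j,0.15-0.24j], [-0.66-0.06j,(0.79-0.73j),(0.53+1.3j),(0.07+0.15j),-0.11-0.24j], [-0.46+0.31j,(0.12-0.88j),1.02+0.55j,0.13+0.06j,(-0.2-0.09j)], [(0.8+0.35j),(-1.27+0.59j),-0.13-1.82j,-0.03-0.22j,0.04+0.34j]] + [[-0.63-0.43j, 0.16+1.21j, (1.41-0.75j), (0.17-0.08j), -0.27+0.13j],[(-0.34+0.64j), (1.13-0.28j), -0.86-1.25j, (-0.1-0.16j), 0.15+0.24j],[-0.66+0.06j, 0.79+0.73j, 0.53-1.30j, 0.07-0.15j, -0.11+0.24j],[(-0.46-0.31j), (0.12+0.88j), (1.02-0.55j), 0.13-0.06j, (-0.2+0.09j)],[(0.8-0.35j), -1.27-0.59j, -0.13+1.82j, -0.03+0.22j, 0.04-0.34j]] + [[(0.31+0j),(0.24+0j),(-0.69+0j),0.11-0.00j,-0.16+0.00j], [(0.18+0j),(0.14+0j),-0.39+0.00j,0.06-0.00j,(-0.09+0j)], [0.04+0.00j,0.03+0.00j,(-0.09+0j),0.01-0.00j,-0.02+0.00j], [(0.36+0j),(0.28+0j),-0.79+0.00j,(0.12-0j),-0.19+0.00j], [-0.17-0.00j,(-0.13-0j),(0.36-0j),-0.06+0.00j,(0.09-0j)]] + [[-5.88+0.00j, -14.04+0.00j, -19.11+0.00j, (2.96-0j), -24.76+0.00j], [-3.50+0.00j, (-8.35+0j), (-11.36+0j), (1.76-0j), -14.72+0.00j], [-2.94+0.00j, (-7.02+0j), (-9.55+0j), 1.48-0.00j, (-12.38+0j)], [16.30-0.00j, (38.9-0j), 52.95-0.00j, -8.21+0.00j, (68.62-0j)], [6.74-0.00j, (16.08-0j), 21.88-0.00j, (-3.39+0j), (28.35-0j)]] + [[4.37-0.00j, 12.40-0.00j, 17.60-0.00j, (-1.8+0j), (22.29-0j)], [(2.6-0j), 7.37-0.00j, (10.46-0j), (-1.07+0j), (13.25-0j)], [(2.18-0j), (6.19-0j), 8.79-0.00j, -0.90+0.00j, 11.13-0.00j], [(-13.32+0j), (-37.79+0j), (-53.61+0j), 5.48-0.00j, (-67.92+0j)], [-5.79+0.00j, -16.43+0.00j, -23.31+0.00j, (2.38-0j), -29.53+0.00j]]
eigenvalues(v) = [(1.2+2.41j), (1.2-2.41j), (0.57+0j), (-3.64+0j), (-3.52+0j)]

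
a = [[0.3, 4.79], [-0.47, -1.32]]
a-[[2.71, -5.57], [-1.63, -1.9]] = [[-2.41, 10.36], [1.16, 0.58]]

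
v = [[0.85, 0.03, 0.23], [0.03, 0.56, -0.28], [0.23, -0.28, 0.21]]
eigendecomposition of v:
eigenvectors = [[0.25,-0.91,-0.33], [-0.44,0.2,-0.87], [-0.86,-0.37,0.35]]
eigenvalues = [-0.0, 0.94, 0.68]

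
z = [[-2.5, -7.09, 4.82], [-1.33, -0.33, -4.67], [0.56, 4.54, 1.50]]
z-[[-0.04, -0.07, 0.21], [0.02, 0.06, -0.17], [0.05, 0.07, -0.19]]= [[-2.46,-7.02,4.61], [-1.35,-0.39,-4.5], [0.51,4.47,1.69]]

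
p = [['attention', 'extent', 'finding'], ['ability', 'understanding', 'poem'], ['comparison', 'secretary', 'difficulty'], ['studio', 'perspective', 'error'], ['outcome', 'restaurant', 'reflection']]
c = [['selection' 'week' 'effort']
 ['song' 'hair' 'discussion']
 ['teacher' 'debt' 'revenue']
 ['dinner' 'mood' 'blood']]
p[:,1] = ['extent', 'understanding', 'secretary', 'perspective', 'restaurant']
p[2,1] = 'secretary'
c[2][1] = 'debt'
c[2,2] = 'revenue'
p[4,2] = 'reflection'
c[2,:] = ['teacher', 'debt', 'revenue']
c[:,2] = ['effort', 'discussion', 'revenue', 'blood']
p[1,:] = ['ability', 'understanding', 'poem']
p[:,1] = ['extent', 'understanding', 'secretary', 'perspective', 'restaurant']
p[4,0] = 'outcome'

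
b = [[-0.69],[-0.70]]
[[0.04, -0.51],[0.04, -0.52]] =b @ [[-0.06, 0.74]]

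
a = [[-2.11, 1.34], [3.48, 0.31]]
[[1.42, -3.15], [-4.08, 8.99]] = a @ [[-1.11, 2.45],[-0.69, 1.51]]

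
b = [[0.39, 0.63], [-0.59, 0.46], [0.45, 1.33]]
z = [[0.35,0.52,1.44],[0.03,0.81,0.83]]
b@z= [[0.16, 0.71, 1.08],[-0.19, 0.07, -0.47],[0.20, 1.31, 1.75]]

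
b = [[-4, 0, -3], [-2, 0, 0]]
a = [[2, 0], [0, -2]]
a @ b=[[-8, 0, -6], [4, 0, 0]]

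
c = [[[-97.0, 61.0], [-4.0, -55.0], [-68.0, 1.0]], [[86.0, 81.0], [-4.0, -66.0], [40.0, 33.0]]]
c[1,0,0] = 86.0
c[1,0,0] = 86.0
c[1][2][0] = 40.0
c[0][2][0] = -68.0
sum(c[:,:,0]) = -47.0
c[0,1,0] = -4.0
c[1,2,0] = 40.0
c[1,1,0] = -4.0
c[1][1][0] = -4.0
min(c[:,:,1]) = -66.0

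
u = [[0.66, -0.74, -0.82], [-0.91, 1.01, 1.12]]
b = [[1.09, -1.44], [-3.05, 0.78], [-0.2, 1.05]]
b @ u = [[2.03, -2.26, -2.51], [-2.72, 3.04, 3.37], [-1.09, 1.21, 1.34]]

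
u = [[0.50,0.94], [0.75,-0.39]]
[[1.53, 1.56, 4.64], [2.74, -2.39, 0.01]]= u @[[3.53, -1.82, 2.02], [-0.25, 2.63, 3.86]]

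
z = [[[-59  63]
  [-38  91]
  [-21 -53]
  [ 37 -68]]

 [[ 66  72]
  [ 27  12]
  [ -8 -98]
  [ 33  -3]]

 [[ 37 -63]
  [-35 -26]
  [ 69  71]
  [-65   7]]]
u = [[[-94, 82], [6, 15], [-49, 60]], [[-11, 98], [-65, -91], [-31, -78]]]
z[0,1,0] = -38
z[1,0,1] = 72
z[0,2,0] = -21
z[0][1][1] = 91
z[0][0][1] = 63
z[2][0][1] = -63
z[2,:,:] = [[37, -63], [-35, -26], [69, 71], [-65, 7]]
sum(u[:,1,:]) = -135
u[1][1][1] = -91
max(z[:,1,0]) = 27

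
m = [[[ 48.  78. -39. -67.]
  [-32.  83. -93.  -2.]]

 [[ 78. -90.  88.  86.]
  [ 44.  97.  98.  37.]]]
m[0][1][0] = -32.0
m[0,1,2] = -93.0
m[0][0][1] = 78.0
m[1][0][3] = 86.0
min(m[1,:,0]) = 44.0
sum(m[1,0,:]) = 162.0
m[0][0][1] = 78.0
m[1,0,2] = 88.0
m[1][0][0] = 78.0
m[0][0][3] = -67.0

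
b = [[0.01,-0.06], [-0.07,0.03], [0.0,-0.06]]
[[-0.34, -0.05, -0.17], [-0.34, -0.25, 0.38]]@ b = [[0.0, 0.03],[0.01, -0.01]]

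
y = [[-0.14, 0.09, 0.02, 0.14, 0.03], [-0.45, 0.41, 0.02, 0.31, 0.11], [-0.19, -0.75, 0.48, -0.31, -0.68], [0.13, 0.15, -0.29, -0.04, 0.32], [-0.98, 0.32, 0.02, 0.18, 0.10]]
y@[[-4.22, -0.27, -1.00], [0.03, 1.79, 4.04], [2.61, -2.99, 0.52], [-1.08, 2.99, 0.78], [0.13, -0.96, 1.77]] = [[0.5, 0.53, 0.68], [1.64, 1.62, 2.55], [2.28, -3.00, -4.04], [-1.22, 0.67, 0.86], [4.02, 1.22, 2.6]]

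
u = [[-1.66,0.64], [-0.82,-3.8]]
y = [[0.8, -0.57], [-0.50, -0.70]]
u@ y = [[-1.65,0.50], [1.24,3.13]]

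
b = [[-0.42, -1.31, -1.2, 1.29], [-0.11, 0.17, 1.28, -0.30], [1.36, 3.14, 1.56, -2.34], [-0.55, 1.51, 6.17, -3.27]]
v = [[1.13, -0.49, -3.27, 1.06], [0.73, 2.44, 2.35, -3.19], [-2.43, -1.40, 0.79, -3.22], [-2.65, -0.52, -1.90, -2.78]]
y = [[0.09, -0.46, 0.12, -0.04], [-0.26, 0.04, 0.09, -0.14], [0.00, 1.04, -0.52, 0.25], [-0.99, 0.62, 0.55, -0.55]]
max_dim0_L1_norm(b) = 10.21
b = y @ v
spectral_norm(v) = 6.34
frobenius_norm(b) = 8.82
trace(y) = -0.94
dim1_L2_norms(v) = [3.65, 4.71, 4.34, 4.32]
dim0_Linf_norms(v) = [2.65, 2.44, 3.27, 3.22]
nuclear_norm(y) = 2.80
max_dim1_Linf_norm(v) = 3.27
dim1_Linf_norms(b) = [1.31, 1.28, 3.14, 6.17]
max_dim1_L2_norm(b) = 7.17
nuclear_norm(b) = 11.65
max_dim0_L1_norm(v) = 10.25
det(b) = -0.00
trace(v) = 1.58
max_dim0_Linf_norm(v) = 3.27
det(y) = -0.00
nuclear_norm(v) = 14.88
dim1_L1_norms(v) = [5.95, 8.71, 7.84, 7.85]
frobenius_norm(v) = 8.54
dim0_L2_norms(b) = [1.53, 3.73, 6.6, 4.23]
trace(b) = -1.96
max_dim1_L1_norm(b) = 11.5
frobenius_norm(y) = 1.93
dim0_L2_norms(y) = [1.03, 1.3, 0.77, 0.62]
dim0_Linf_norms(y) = [0.99, 1.04, 0.55, 0.55]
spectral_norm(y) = 1.49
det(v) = -75.22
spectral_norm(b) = 8.23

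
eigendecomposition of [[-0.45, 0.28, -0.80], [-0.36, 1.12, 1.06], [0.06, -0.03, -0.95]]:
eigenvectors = [[0.19, 0.98, 0.92], [0.98, 0.13, -0.04], [-0.01, 0.13, 0.39]]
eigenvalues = [1.04, -0.51, -0.81]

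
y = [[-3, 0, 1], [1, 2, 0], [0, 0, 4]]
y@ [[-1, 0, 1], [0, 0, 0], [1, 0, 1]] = [[4, 0, -2], [-1, 0, 1], [4, 0, 4]]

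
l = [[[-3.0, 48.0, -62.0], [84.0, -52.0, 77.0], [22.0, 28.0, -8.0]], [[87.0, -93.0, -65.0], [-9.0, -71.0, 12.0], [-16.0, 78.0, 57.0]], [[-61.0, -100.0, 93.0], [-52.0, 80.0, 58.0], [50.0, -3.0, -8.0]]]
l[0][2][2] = -8.0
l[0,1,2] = 77.0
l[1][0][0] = 87.0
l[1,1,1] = -71.0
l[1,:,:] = [[87.0, -93.0, -65.0], [-9.0, -71.0, 12.0], [-16.0, 78.0, 57.0]]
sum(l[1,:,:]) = -20.0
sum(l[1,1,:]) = -68.0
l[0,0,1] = 48.0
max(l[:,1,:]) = 84.0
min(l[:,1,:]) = -71.0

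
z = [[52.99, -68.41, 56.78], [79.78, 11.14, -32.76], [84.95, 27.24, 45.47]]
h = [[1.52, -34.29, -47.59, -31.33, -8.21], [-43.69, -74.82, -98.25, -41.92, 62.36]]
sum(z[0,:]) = 41.36000000000001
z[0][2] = 56.78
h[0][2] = -47.59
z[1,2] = -32.76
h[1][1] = -74.82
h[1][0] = -43.69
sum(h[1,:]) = -196.32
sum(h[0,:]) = -119.9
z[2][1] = 27.24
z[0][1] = -68.41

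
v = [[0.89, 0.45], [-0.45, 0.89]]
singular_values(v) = [1.0, 1.0]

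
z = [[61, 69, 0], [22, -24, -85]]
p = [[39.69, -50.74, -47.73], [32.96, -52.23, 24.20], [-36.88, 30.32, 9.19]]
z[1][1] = -24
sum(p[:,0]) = 35.77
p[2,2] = 9.19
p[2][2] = 9.19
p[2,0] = -36.88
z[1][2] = -85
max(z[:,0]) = 61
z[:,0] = [61, 22]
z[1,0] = 22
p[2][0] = -36.88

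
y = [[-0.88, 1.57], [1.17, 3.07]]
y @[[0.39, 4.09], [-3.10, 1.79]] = [[-5.21,-0.79], [-9.06,10.28]]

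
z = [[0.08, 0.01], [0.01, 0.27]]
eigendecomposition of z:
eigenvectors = [[-1.0, -0.05], [0.05, -1.0]]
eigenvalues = [0.08, 0.27]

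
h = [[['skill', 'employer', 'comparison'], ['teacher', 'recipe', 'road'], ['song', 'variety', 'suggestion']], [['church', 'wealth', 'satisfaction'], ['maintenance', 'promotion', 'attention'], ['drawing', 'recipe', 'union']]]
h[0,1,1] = 'recipe'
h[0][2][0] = 'song'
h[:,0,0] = ['skill', 'church']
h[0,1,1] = 'recipe'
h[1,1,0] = 'maintenance'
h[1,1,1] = 'promotion'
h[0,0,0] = 'skill'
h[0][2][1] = 'variety'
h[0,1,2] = 'road'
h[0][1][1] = 'recipe'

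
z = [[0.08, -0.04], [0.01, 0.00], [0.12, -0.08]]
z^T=[[0.08, 0.01, 0.12], [-0.04, 0.0, -0.08]]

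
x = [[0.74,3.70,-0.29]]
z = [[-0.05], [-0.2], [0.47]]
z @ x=[[-0.04,-0.19,0.01],  [-0.15,-0.74,0.06],  [0.35,1.74,-0.14]]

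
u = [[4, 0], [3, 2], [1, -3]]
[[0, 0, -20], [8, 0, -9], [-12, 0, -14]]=u @ [[0, 0, -5], [4, 0, 3]]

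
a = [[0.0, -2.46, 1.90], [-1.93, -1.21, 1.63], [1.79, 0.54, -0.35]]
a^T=[[0.00, -1.93, 1.79],[-2.46, -1.21, 0.54],[1.90, 1.63, -0.35]]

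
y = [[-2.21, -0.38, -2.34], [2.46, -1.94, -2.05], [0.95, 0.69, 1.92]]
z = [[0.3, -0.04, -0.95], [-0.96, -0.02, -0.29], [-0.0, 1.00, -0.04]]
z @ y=[[-1.66, -0.69, -2.44],[1.8, 0.20, 1.73],[2.42, -1.97, -2.13]]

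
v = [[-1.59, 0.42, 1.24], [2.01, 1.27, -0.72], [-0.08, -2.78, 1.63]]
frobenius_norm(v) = 4.56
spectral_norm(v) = 3.79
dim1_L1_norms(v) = [3.25, 4.0, 4.49]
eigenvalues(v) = [(-2.38+0j), (1.84+0.28j), (1.84-0.28j)]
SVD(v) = [[-0.28,-0.71,0.65], [0.58,0.42,0.7], [-0.77,0.57,0.29]] @ diag([3.7924133810012433, 2.3601778208035427, 0.9232342074412979]) @ [[0.44, 0.73, -0.53], [0.82, -0.57, -0.11], [0.38, 0.39, 0.84]]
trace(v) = 1.31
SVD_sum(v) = [[-0.46,-0.76,0.56], [0.95,1.59,-1.16], [-1.28,-2.12,1.55]] + [[-1.36,0.95,0.18],[0.81,-0.57,-0.11],[1.09,-0.76,-0.14]] + [[0.23, 0.23, 0.51],[0.25, 0.25, 0.54],[0.10, 0.10, 0.23]]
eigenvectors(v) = [[0.80+0.00j,-0.33+0.04j,(-0.33-0.04j)], [(-0.5+0j),0.08+0.09j,(0.08-0.09j)], [(-0.33+0j),(-0.94+0j),(-0.94-0j)]]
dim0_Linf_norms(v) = [2.01, 2.78, 1.63]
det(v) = -8.26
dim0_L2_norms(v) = [2.56, 3.09, 2.17]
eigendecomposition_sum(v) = [[-1.68+0.00j, (0.68-0j), 0.64-0.00j], [1.06-0.00j, -0.43+0.00j, -0.41+0.00j], [(0.7-0j), (-0.29+0j), (-0.27+0j)]] + [[(0.04+1.55j), -0.13+2.65j, 0.30-0.30j], [(0.47-0.35j), 0.85-0.53j, -0.16-0.03j], [(-0.39+4.43j), (-1.25+7.48j), 0.95-0.75j]] + [[(0.04-1.55j), -0.13-2.65j, (0.3+0.3j)], [0.47+0.35j, 0.85+0.53j, (-0.16+0.03j)], [-0.39-4.43j, -1.25-7.48j, 0.95+0.75j]]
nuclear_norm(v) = 7.08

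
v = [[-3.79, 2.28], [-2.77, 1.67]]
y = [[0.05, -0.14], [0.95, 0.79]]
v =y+[[-3.84, 2.42], [-3.72, 0.88]]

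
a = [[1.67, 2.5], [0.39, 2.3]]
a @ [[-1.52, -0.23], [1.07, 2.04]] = [[0.14, 4.72], [1.87, 4.60]]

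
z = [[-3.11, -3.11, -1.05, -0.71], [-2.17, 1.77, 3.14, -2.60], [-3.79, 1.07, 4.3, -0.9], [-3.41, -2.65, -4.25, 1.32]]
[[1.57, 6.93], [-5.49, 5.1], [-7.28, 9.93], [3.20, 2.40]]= z @ [[0.76, -1.42],[-0.95, -1.28],[-0.82, 1.38],[-0.16, 0.02]]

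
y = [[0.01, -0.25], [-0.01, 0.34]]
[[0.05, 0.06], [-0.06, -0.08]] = y @ [[-0.06, 0.11], [-0.19, -0.22]]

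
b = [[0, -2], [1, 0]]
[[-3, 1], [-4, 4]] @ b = [[1, 6], [4, 8]]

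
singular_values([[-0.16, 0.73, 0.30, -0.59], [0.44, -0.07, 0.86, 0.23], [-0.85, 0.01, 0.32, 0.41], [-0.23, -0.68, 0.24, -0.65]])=[1.0, 1.0, 1.0, 0.99]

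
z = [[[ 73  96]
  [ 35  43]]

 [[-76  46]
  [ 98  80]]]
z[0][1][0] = 35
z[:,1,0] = [35, 98]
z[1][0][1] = 46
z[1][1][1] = 80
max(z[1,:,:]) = 98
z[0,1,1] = 43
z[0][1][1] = 43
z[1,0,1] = 46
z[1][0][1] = 46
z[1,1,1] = 80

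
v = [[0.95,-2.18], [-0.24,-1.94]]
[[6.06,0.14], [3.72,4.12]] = v @ [[1.54,-3.68], [-2.11,-1.67]]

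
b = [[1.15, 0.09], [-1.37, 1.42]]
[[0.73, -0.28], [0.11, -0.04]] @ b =[[1.22, -0.33], [0.18, -0.05]]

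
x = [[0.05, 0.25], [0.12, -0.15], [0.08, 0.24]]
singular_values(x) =[0.38, 0.15]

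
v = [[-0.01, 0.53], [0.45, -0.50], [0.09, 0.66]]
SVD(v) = [[-0.52,-0.24],[0.58,-0.8],[-0.63,-0.54]] @ diag([1.0016721898905, 0.4169566212449083]) @ [[0.21,-0.98], [-0.98,-0.21]]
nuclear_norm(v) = 1.42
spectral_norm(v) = 1.00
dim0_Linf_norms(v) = [0.45, 0.66]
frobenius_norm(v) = 1.08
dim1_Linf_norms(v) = [0.53, 0.5, 0.66]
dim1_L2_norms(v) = [0.53, 0.67, 0.67]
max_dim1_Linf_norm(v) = 0.66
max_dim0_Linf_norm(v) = 0.66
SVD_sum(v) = [[-0.11, 0.51],[0.12, -0.57],[-0.13, 0.61]] + [[0.10, 0.02],[0.33, 0.07],[0.22, 0.05]]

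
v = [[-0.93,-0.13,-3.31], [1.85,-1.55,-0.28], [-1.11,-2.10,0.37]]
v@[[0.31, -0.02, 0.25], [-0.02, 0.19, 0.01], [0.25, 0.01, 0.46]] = [[-1.11, -0.04, -1.76], [0.53, -0.33, 0.32], [-0.21, -0.37, -0.13]]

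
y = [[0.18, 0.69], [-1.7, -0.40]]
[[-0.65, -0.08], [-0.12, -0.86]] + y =[[-0.47,0.61], [-1.82,-1.26]]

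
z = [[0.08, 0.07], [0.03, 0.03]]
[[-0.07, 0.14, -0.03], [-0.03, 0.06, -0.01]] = z@[[0.43, -0.47, 0.48], [-1.56, 2.5, -0.96]]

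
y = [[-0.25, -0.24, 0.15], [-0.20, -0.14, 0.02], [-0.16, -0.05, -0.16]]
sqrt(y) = [[-0.8, -1.12, 1.29], [-1.08, -1.22, 1.47], [-1.61, -1.92, 2.18]]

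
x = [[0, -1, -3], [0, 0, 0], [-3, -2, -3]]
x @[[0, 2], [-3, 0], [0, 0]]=[[3, 0], [0, 0], [6, -6]]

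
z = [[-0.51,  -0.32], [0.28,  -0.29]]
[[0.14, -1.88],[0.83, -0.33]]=z @ [[0.95, 1.84],[-1.95, 2.93]]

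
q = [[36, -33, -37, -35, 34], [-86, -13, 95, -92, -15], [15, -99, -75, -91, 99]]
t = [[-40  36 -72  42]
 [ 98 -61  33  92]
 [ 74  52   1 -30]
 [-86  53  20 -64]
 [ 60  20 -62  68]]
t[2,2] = 1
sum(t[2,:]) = 97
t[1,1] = -61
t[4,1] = 20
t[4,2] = -62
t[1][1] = -61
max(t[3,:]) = 53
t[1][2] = 33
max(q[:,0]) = 36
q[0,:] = [36, -33, -37, -35, 34]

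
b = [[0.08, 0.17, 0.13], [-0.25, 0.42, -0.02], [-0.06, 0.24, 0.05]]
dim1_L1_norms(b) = [0.38, 0.69, 0.35]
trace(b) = 0.55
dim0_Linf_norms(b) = [0.25, 0.42, 0.13]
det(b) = -0.00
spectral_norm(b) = 0.56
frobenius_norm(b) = 0.60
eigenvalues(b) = [(0.28+0.2j), (0.28-0.2j), (-0+0j)]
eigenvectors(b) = [[(-0.34+0.49j),(-0.34-0.49j),-0.58+0.00j], [-0.65+0.00j,-0.65-0.00j,-0.31+0.00j], [(-0.41+0.22j),(-0.41-0.22j),0.76+0.00j]]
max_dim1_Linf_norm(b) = 0.42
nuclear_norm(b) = 0.77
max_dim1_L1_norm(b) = 0.69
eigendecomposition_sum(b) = [[0.04+0.17j, 0.09-0.18j, 0.06+0.06j], [-0.12+0.14j, (0.21-0.03j), -0.01+0.09j], [-0.03+0.13j, (0.12-0.09j), (0.03+0.06j)]] + [[(0.04-0.17j), 0.09+0.18j, 0.06-0.06j],[(-0.12-0.14j), 0.21+0.03j, -0.01-0.09j],[(-0.03-0.13j), (0.12+0.09j), 0.03-0.06j]] + [[(-0-0j),  -0.00-0.00j,  0j],[-0.00-0.00j,  (-0-0j),  0j],[0j,  0j,  -0.00-0.00j]]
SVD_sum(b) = [[-0.05, 0.12, 0.01], [-0.19, 0.44, 0.03], [-0.10, 0.23, 0.02]] + [[0.13, 0.05, 0.12], [-0.06, -0.02, -0.05], [0.04, 0.01, 0.04]] + [[-0.00, -0.00, 0.0], [-0.00, -0.00, 0.0], [0.00, 0.00, -0.0]]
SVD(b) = [[0.24, -0.89, -0.39], [0.87, 0.37, -0.33], [0.44, -0.26, 0.86]] @ diag([0.557851602098536, 0.20976257233569112, 0.001119501322132838]) @ [[-0.4, 0.91, 0.06], [-0.71, -0.27, -0.65], [0.58, 0.31, -0.76]]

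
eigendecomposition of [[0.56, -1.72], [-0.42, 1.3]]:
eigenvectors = [[-0.95, 0.8], [-0.31, -0.60]]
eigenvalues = [0.0, 1.86]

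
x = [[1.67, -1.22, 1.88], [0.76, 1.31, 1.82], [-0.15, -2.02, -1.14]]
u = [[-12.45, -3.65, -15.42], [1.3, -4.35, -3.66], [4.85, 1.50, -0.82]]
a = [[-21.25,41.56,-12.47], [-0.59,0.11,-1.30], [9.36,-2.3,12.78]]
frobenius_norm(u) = 21.60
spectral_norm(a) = 49.29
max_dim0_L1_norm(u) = 19.9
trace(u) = -17.62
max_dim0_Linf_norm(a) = 41.56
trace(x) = 1.84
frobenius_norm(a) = 50.92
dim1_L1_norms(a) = [75.28, 2.0, 24.44]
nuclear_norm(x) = 6.13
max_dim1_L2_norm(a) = 48.31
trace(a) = -8.36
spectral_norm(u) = 20.53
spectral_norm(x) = 3.42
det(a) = -162.75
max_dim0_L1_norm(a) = 43.97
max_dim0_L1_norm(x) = 4.84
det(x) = 0.40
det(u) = -407.25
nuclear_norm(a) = 62.31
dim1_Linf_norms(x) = [1.88, 1.82, 2.02]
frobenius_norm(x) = 4.34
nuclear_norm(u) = 29.74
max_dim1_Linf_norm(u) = 15.42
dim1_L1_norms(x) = [4.77, 3.89, 3.31]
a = u @ x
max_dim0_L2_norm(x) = 2.85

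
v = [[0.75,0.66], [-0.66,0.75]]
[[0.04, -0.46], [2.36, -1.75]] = v@[[-1.53, 0.81], [1.80, -1.62]]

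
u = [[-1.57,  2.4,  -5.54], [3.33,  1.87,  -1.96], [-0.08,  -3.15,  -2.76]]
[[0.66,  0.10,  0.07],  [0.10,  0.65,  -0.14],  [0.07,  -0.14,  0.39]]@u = [[-0.71,1.55,-4.05], [2.02,1.9,-1.44], [-0.61,-1.32,-1.19]]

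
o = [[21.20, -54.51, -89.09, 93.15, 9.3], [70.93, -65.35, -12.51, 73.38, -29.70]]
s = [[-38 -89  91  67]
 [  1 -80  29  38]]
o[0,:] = [21.2, -54.51, -89.09, 93.15, 9.3]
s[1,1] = -80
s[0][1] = -89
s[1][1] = -80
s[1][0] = 1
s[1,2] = 29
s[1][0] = 1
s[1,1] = -80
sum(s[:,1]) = -169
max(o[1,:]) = 73.38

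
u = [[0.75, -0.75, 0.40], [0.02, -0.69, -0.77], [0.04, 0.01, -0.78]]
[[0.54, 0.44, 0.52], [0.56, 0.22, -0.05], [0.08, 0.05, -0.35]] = u @[[0.1, 0.36, 0.04], [-0.68, -0.25, -0.42], [-0.11, -0.05, 0.44]]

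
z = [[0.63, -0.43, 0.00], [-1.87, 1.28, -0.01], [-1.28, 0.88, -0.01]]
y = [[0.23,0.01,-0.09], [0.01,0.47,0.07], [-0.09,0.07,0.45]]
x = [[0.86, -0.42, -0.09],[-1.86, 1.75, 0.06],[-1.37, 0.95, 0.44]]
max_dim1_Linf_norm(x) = 1.86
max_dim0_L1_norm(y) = 0.61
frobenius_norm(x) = 3.23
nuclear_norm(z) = 2.86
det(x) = 0.25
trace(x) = 3.05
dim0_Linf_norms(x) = [1.86, 1.75, 0.44]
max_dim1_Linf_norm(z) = 1.87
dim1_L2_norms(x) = [0.96, 2.55, 1.72]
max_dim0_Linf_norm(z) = 1.87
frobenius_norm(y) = 0.71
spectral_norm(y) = 0.54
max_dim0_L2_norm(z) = 2.35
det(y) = 0.04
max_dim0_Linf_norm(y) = 0.47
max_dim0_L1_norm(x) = 4.09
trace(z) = 1.90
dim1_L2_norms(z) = [0.76, 2.27, 1.55]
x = z + y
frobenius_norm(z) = 2.85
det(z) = 0.00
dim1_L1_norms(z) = [1.06, 3.16, 2.17]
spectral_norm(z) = 2.85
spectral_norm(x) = 3.20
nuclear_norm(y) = 1.15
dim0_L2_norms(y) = [0.25, 0.48, 0.46]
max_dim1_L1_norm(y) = 0.61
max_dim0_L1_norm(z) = 3.78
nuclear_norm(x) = 3.80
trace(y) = 1.15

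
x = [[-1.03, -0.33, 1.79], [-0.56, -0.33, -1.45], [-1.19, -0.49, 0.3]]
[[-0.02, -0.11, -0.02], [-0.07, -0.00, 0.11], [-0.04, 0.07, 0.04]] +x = [[-1.05, -0.44, 1.77], [-0.63, -0.33, -1.34], [-1.23, -0.42, 0.34]]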